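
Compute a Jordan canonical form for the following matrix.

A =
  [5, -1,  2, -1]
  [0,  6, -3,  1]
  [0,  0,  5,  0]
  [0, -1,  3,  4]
J_2(5) ⊕ J_2(5)

The characteristic polynomial is
  det(x·I − A) = x^4 - 20*x^3 + 150*x^2 - 500*x + 625 = (x - 5)^4

Eigenvalues and multiplicities (the geometric multiplicity of λ is n − rank(A − λI), which equals the number of Jordan blocks for λ):
  λ = 5: algebraic multiplicity = 4, geometric multiplicity = 2

Determining the block sizes for each eigenvalue:
  λ = 5: with am = 4 and gm = 2, the partition is not yet determined (e.g. several partitions of 4 into 2 parts exist). Let N = A − (5)·I. Computing rank(N^1) = 2, rank(N^2) = 0; the number of blocks of size ≥ j is rank(N^{j−1}) − rank(N^j), giving [2, 2]. So we have 2 block(s) of size 2 → block sizes [2, 2]

Assembling the blocks gives a Jordan form
J =
  [5, 1, 0, 0]
  [0, 5, 0, 0]
  [0, 0, 5, 1]
  [0, 0, 0, 5]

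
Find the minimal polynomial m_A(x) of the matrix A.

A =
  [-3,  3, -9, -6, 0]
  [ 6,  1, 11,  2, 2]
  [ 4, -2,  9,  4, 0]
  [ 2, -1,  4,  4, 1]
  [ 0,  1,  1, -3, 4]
x^3 - 9*x^2 + 27*x - 27

The characteristic polynomial is χ_A(x) = (x - 3)^5, so the eigenvalues are known. The minimal polynomial is
  m_A(x) = Π_λ (x − λ)^{k_λ}
where k_λ is the size of the *largest* Jordan block for λ (equivalently, the smallest k with (A − λI)^k v = 0 for every generalised eigenvector v of λ).

  λ = 3: largest Jordan block has size 3, contributing (x − 3)^3

So m_A(x) = (x - 3)^3 = x^3 - 9*x^2 + 27*x - 27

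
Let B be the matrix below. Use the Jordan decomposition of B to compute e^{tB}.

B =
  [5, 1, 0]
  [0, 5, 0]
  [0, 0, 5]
e^{tB} =
  [exp(5*t), t*exp(5*t), 0]
  [0, exp(5*t), 0]
  [0, 0, exp(5*t)]

Strategy: write B = P · J · P⁻¹ where J is a Jordan canonical form, so e^{tB} = P · e^{tJ} · P⁻¹, and e^{tJ} can be computed block-by-block.

B has Jordan form
J =
  [5, 1, 0]
  [0, 5, 0]
  [0, 0, 5]
(up to reordering of blocks).

Per-block formulas:
  For a 2×2 Jordan block J_2(5): exp(t · J_2(5)) = e^(5t)·(I + t·N), where N is the 2×2 nilpotent shift.
  For a 1×1 block at λ = 5: exp(t · [5]) = [e^(5t)].

After assembling e^{tJ} and conjugating by P, we get:

e^{tB} =
  [exp(5*t), t*exp(5*t), 0]
  [0, exp(5*t), 0]
  [0, 0, exp(5*t)]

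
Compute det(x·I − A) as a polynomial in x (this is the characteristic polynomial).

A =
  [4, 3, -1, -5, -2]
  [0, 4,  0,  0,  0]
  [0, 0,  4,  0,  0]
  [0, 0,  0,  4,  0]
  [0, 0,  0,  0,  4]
x^5 - 20*x^4 + 160*x^3 - 640*x^2 + 1280*x - 1024

Expanding det(x·I − A) (e.g. by cofactor expansion or by noting that A is similar to its Jordan form J, which has the same characteristic polynomial as A) gives
  χ_A(x) = x^5 - 20*x^4 + 160*x^3 - 640*x^2 + 1280*x - 1024
which factors as (x - 4)^5. The eigenvalues (with algebraic multiplicities) are λ = 4 with multiplicity 5.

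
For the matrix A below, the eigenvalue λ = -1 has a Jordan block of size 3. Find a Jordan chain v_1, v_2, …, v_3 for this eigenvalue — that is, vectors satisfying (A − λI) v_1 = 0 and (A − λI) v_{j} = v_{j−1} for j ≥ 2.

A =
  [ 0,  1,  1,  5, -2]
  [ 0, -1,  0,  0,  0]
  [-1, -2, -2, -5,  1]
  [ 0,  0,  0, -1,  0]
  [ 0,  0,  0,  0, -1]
A Jordan chain for λ = -1 of length 3:
v_1 = (-1, 0, 1, 0, 0)ᵀ
v_2 = (1, 0, -2, 0, 0)ᵀ
v_3 = (0, 1, 0, 0, 0)ᵀ

Let N = A − (-1)·I. We want v_3 with N^3 v_3 = 0 but N^2 v_3 ≠ 0; then v_{j-1} := N · v_j for j = 3, …, 2.

Pick v_3 = (0, 1, 0, 0, 0)ᵀ.
Then v_2 = N · v_3 = (1, 0, -2, 0, 0)ᵀ.
Then v_1 = N · v_2 = (-1, 0, 1, 0, 0)ᵀ.

Sanity check: (A − (-1)·I) v_1 = (0, 0, 0, 0, 0)ᵀ = 0. ✓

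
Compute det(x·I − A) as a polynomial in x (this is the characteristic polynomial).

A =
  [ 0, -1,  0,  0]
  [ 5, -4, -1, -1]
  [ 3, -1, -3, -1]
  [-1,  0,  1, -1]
x^4 + 8*x^3 + 24*x^2 + 32*x + 16

Expanding det(x·I − A) (e.g. by cofactor expansion or by noting that A is similar to its Jordan form J, which has the same characteristic polynomial as A) gives
  χ_A(x) = x^4 + 8*x^3 + 24*x^2 + 32*x + 16
which factors as (x + 2)^4. The eigenvalues (with algebraic multiplicities) are λ = -2 with multiplicity 4.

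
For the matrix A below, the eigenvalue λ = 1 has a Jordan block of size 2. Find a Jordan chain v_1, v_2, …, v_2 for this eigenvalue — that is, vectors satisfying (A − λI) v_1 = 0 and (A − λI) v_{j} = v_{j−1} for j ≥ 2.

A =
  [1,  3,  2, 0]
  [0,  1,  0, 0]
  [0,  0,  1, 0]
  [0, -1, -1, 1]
A Jordan chain for λ = 1 of length 2:
v_1 = (3, 0, 0, -1)ᵀ
v_2 = (0, 1, 0, 0)ᵀ

Let N = A − (1)·I. We want v_2 with N^2 v_2 = 0 but N^1 v_2 ≠ 0; then v_{j-1} := N · v_j for j = 2, …, 2.

Pick v_2 = (0, 1, 0, 0)ᵀ.
Then v_1 = N · v_2 = (3, 0, 0, -1)ᵀ.

Sanity check: (A − (1)·I) v_1 = (0, 0, 0, 0)ᵀ = 0. ✓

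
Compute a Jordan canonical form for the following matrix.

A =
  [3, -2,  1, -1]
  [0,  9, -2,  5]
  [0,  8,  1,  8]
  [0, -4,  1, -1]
J_3(3) ⊕ J_1(3)

The characteristic polynomial is
  det(x·I − A) = x^4 - 12*x^3 + 54*x^2 - 108*x + 81 = (x - 3)^4

Eigenvalues and multiplicities (the geometric multiplicity of λ is n − rank(A − λI), which equals the number of Jordan blocks for λ):
  λ = 3: algebraic multiplicity = 4, geometric multiplicity = 2

Determining the block sizes for each eigenvalue:
  λ = 3: with am = 4 and gm = 2, the partition is not yet determined (e.g. several partitions of 4 into 2 parts exist). Let N = A − (3)·I. Computing rank(N^1) = 2, rank(N^2) = 1, rank(N^3) = 0; the number of blocks of size ≥ j is rank(N^{j−1}) − rank(N^j), giving [2, 1, 1]. So we have 1 block(s) of size 3, 1 block(s) of size 1 → block sizes [3, 1]

Assembling the blocks gives a Jordan form
J =
  [3, 1, 0, 0]
  [0, 3, 1, 0]
  [0, 0, 3, 0]
  [0, 0, 0, 3]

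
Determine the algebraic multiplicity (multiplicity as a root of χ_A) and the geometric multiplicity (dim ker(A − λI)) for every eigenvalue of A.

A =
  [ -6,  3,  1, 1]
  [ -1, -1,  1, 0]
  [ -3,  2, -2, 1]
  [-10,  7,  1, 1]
λ = -2: alg = 4, geom = 2

Step 1 — factor the characteristic polynomial to read off the algebraic multiplicities:
  χ_A(x) = (x + 2)^4

Step 2 — compute geometric multiplicities via the rank-nullity identity g(λ) = n − rank(A − λI):
  rank(A − (-2)·I) = 2, so dim ker(A − (-2)·I) = n − 2 = 2

Summary:
  λ = -2: algebraic multiplicity = 4, geometric multiplicity = 2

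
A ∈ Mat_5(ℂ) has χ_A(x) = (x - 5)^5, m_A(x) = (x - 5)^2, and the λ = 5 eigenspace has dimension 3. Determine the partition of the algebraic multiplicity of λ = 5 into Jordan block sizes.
Block sizes for λ = 5: [2, 2, 1]

Step 1 — from the characteristic polynomial, algebraic multiplicity of λ = 5 is 5. From dim ker(A − (5)·I) = 3, there are exactly 3 Jordan blocks for λ = 5.
Step 2 — from the minimal polynomial, the factor (x − 5)^2 tells us the largest block for λ = 5 has size 2.
Step 3 — with total size 5, 3 blocks, and largest block 2, the block sizes (in nonincreasing order) are [2, 2, 1].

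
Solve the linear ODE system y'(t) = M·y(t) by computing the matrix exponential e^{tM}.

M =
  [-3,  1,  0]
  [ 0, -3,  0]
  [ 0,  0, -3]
e^{tM} =
  [exp(-3*t), t*exp(-3*t), 0]
  [0, exp(-3*t), 0]
  [0, 0, exp(-3*t)]

Strategy: write M = P · J · P⁻¹ where J is a Jordan canonical form, so e^{tM} = P · e^{tJ} · P⁻¹, and e^{tJ} can be computed block-by-block.

M has Jordan form
J =
  [-3,  1,  0]
  [ 0, -3,  0]
  [ 0,  0, -3]
(up to reordering of blocks).

Per-block formulas:
  For a 2×2 Jordan block J_2(-3): exp(t · J_2(-3)) = e^(-3t)·(I + t·N), where N is the 2×2 nilpotent shift.
  For a 1×1 block at λ = -3: exp(t · [-3]) = [e^(-3t)].

After assembling e^{tJ} and conjugating by P, we get:

e^{tM} =
  [exp(-3*t), t*exp(-3*t), 0]
  [0, exp(-3*t), 0]
  [0, 0, exp(-3*t)]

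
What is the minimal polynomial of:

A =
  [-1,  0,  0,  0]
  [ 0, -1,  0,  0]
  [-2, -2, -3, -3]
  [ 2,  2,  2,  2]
x^2 + x

The characteristic polynomial is χ_A(x) = x*(x + 1)^3, so the eigenvalues are known. The minimal polynomial is
  m_A(x) = Π_λ (x − λ)^{k_λ}
where k_λ is the size of the *largest* Jordan block for λ (equivalently, the smallest k with (A − λI)^k v = 0 for every generalised eigenvector v of λ).

  λ = -1: largest Jordan block has size 1, contributing (x + 1)
  λ = 0: largest Jordan block has size 1, contributing (x − 0)

So m_A(x) = x*(x + 1) = x^2 + x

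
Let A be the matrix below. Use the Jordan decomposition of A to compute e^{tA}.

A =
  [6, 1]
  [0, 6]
e^{tA} =
  [exp(6*t), t*exp(6*t)]
  [0, exp(6*t)]

Strategy: write A = P · J · P⁻¹ where J is a Jordan canonical form, so e^{tA} = P · e^{tJ} · P⁻¹, and e^{tJ} can be computed block-by-block.

A has Jordan form
J =
  [6, 1]
  [0, 6]
(up to reordering of blocks).

Per-block formulas:
  For a 2×2 Jordan block J_2(6): exp(t · J_2(6)) = e^(6t)·(I + t·N), where N is the 2×2 nilpotent shift.

After assembling e^{tJ} and conjugating by P, we get:

e^{tA} =
  [exp(6*t), t*exp(6*t)]
  [0, exp(6*t)]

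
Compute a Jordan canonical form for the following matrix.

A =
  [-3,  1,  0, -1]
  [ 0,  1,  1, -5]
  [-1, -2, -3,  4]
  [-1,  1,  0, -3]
J_3(-2) ⊕ J_1(-2)

The characteristic polynomial is
  det(x·I − A) = x^4 + 8*x^3 + 24*x^2 + 32*x + 16 = (x + 2)^4

Eigenvalues and multiplicities (the geometric multiplicity of λ is n − rank(A − λI), which equals the number of Jordan blocks for λ):
  λ = -2: algebraic multiplicity = 4, geometric multiplicity = 2

Determining the block sizes for each eigenvalue:
  λ = -2: with am = 4 and gm = 2, the partition is not yet determined (e.g. several partitions of 4 into 2 parts exist). Let N = A − (-2)·I. Computing rank(N^1) = 2, rank(N^2) = 1, rank(N^3) = 0; the number of blocks of size ≥ j is rank(N^{j−1}) − rank(N^j), giving [2, 1, 1]. So we have 1 block(s) of size 3, 1 block(s) of size 1 → block sizes [3, 1]

Assembling the blocks gives a Jordan form
J =
  [-2,  1,  0,  0]
  [ 0, -2,  1,  0]
  [ 0,  0, -2,  0]
  [ 0,  0,  0, -2]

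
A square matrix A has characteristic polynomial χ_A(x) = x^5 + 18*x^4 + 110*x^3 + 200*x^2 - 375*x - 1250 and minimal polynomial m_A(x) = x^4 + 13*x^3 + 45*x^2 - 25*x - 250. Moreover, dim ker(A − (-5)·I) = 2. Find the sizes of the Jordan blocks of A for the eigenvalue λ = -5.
Block sizes for λ = -5: [3, 1]

Step 1 — from the characteristic polynomial, algebraic multiplicity of λ = -5 is 4. From dim ker(A − (-5)·I) = 2, there are exactly 2 Jordan blocks for λ = -5.
Step 2 — from the minimal polynomial, the factor (x + 5)^3 tells us the largest block for λ = -5 has size 3.
Step 3 — with total size 4, 2 blocks, and largest block 3, the block sizes (in nonincreasing order) are [3, 1].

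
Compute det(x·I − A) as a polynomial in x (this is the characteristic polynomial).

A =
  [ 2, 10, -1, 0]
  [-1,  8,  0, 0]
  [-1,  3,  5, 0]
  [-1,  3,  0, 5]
x^4 - 20*x^3 + 150*x^2 - 500*x + 625

Expanding det(x·I − A) (e.g. by cofactor expansion or by noting that A is similar to its Jordan form J, which has the same characteristic polynomial as A) gives
  χ_A(x) = x^4 - 20*x^3 + 150*x^2 - 500*x + 625
which factors as (x - 5)^4. The eigenvalues (with algebraic multiplicities) are λ = 5 with multiplicity 4.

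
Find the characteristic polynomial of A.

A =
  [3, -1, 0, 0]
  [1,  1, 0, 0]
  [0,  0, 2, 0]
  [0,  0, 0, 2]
x^4 - 8*x^3 + 24*x^2 - 32*x + 16

Expanding det(x·I − A) (e.g. by cofactor expansion or by noting that A is similar to its Jordan form J, which has the same characteristic polynomial as A) gives
  χ_A(x) = x^4 - 8*x^3 + 24*x^2 - 32*x + 16
which factors as (x - 2)^4. The eigenvalues (with algebraic multiplicities) are λ = 2 with multiplicity 4.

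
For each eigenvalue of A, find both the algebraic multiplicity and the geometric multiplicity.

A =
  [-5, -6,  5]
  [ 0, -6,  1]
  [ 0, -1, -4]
λ = -5: alg = 3, geom = 1

Step 1 — factor the characteristic polynomial to read off the algebraic multiplicities:
  χ_A(x) = (x + 5)^3

Step 2 — compute geometric multiplicities via the rank-nullity identity g(λ) = n − rank(A − λI):
  rank(A − (-5)·I) = 2, so dim ker(A − (-5)·I) = n − 2 = 1

Summary:
  λ = -5: algebraic multiplicity = 3, geometric multiplicity = 1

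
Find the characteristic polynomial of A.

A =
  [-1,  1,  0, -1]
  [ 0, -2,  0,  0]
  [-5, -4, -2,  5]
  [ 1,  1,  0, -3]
x^4 + 8*x^3 + 24*x^2 + 32*x + 16

Expanding det(x·I − A) (e.g. by cofactor expansion or by noting that A is similar to its Jordan form J, which has the same characteristic polynomial as A) gives
  χ_A(x) = x^4 + 8*x^3 + 24*x^2 + 32*x + 16
which factors as (x + 2)^4. The eigenvalues (with algebraic multiplicities) are λ = -2 with multiplicity 4.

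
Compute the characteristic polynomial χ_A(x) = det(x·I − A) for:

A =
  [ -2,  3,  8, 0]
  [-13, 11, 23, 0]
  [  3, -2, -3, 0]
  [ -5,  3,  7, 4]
x^4 - 10*x^3 + 36*x^2 - 56*x + 32

Expanding det(x·I − A) (e.g. by cofactor expansion or by noting that A is similar to its Jordan form J, which has the same characteristic polynomial as A) gives
  χ_A(x) = x^4 - 10*x^3 + 36*x^2 - 56*x + 32
which factors as (x - 4)*(x - 2)^3. The eigenvalues (with algebraic multiplicities) are λ = 2 with multiplicity 3, λ = 4 with multiplicity 1.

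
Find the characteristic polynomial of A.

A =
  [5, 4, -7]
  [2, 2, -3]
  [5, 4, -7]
x^3

Expanding det(x·I − A) (e.g. by cofactor expansion or by noting that A is similar to its Jordan form J, which has the same characteristic polynomial as A) gives
  χ_A(x) = x^3
which factors as x^3. The eigenvalues (with algebraic multiplicities) are λ = 0 with multiplicity 3.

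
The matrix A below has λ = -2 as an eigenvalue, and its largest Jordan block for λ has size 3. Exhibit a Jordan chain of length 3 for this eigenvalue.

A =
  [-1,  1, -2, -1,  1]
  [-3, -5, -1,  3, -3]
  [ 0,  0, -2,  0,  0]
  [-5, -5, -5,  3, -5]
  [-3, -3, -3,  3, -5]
A Jordan chain for λ = -2 of length 3:
v_1 = (-1, 3, 0, 5, 3)ᵀ
v_2 = (-2, -1, 0, -5, -3)ᵀ
v_3 = (0, 0, 1, 0, 0)ᵀ

Let N = A − (-2)·I. We want v_3 with N^3 v_3 = 0 but N^2 v_3 ≠ 0; then v_{j-1} := N · v_j for j = 3, …, 2.

Pick v_3 = (0, 0, 1, 0, 0)ᵀ.
Then v_2 = N · v_3 = (-2, -1, 0, -5, -3)ᵀ.
Then v_1 = N · v_2 = (-1, 3, 0, 5, 3)ᵀ.

Sanity check: (A − (-2)·I) v_1 = (0, 0, 0, 0, 0)ᵀ = 0. ✓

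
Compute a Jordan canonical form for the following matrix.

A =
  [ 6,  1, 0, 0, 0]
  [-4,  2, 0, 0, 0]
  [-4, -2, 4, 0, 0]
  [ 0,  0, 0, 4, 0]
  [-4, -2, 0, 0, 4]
J_2(4) ⊕ J_1(4) ⊕ J_1(4) ⊕ J_1(4)

The characteristic polynomial is
  det(x·I − A) = x^5 - 20*x^4 + 160*x^3 - 640*x^2 + 1280*x - 1024 = (x - 4)^5

Eigenvalues and multiplicities (the geometric multiplicity of λ is n − rank(A − λI), which equals the number of Jordan blocks for λ):
  λ = 4: algebraic multiplicity = 5, geometric multiplicity = 4

Determining the block sizes for each eigenvalue:
  λ = 4: 4 blocks summing to 5 forces exactly one block of size 2 and the rest size 1 → block sizes [2, 1, 1, 1]

Assembling the blocks gives a Jordan form
J =
  [4, 1, 0, 0, 0]
  [0, 4, 0, 0, 0]
  [0, 0, 4, 0, 0]
  [0, 0, 0, 4, 0]
  [0, 0, 0, 0, 4]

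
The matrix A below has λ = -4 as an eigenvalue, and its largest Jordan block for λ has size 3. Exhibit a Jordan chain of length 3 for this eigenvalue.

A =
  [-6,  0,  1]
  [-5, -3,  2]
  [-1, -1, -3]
A Jordan chain for λ = -4 of length 3:
v_1 = (3, 3, 6)ᵀ
v_2 = (-2, -5, -1)ᵀ
v_3 = (1, 0, 0)ᵀ

Let N = A − (-4)·I. We want v_3 with N^3 v_3 = 0 but N^2 v_3 ≠ 0; then v_{j-1} := N · v_j for j = 3, …, 2.

Pick v_3 = (1, 0, 0)ᵀ.
Then v_2 = N · v_3 = (-2, -5, -1)ᵀ.
Then v_1 = N · v_2 = (3, 3, 6)ᵀ.

Sanity check: (A − (-4)·I) v_1 = (0, 0, 0)ᵀ = 0. ✓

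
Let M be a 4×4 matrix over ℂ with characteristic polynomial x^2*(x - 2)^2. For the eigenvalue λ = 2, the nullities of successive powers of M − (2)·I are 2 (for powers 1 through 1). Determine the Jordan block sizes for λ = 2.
Block sizes for λ = 2: [1, 1]

From the dimensions of kernels of powers, the number of Jordan blocks of size at least j is d_j − d_{j−1} where d_j = dim ker(N^j) (with d_0 = 0). Computing the differences gives [2].
The number of blocks of size exactly k is (#blocks of size ≥ k) − (#blocks of size ≥ k + 1), so the partition is: 2 block(s) of size 1.
In nonincreasing order the block sizes are [1, 1].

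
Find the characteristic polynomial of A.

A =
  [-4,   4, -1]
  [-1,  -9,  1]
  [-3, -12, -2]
x^3 + 15*x^2 + 75*x + 125

Expanding det(x·I − A) (e.g. by cofactor expansion or by noting that A is similar to its Jordan form J, which has the same characteristic polynomial as A) gives
  χ_A(x) = x^3 + 15*x^2 + 75*x + 125
which factors as (x + 5)^3. The eigenvalues (with algebraic multiplicities) are λ = -5 with multiplicity 3.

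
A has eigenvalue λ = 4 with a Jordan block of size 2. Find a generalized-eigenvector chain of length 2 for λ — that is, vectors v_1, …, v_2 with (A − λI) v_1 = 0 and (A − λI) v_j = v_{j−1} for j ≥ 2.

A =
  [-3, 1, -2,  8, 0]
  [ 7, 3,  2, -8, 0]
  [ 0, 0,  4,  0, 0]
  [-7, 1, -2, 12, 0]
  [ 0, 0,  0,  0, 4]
A Jordan chain for λ = 4 of length 2:
v_1 = (-7, 7, 0, -7, 0)ᵀ
v_2 = (1, 0, 0, 0, 0)ᵀ

Let N = A − (4)·I. We want v_2 with N^2 v_2 = 0 but N^1 v_2 ≠ 0; then v_{j-1} := N · v_j for j = 2, …, 2.

Pick v_2 = (1, 0, 0, 0, 0)ᵀ.
Then v_1 = N · v_2 = (-7, 7, 0, -7, 0)ᵀ.

Sanity check: (A − (4)·I) v_1 = (0, 0, 0, 0, 0)ᵀ = 0. ✓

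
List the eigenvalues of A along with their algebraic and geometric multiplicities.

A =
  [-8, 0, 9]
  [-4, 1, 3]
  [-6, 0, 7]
λ = -2: alg = 1, geom = 1; λ = 1: alg = 2, geom = 1

Step 1 — factor the characteristic polynomial to read off the algebraic multiplicities:
  χ_A(x) = (x - 1)^2*(x + 2)

Step 2 — compute geometric multiplicities via the rank-nullity identity g(λ) = n − rank(A − λI):
  rank(A − (-2)·I) = 2, so dim ker(A − (-2)·I) = n − 2 = 1
  rank(A − (1)·I) = 2, so dim ker(A − (1)·I) = n − 2 = 1

Summary:
  λ = -2: algebraic multiplicity = 1, geometric multiplicity = 1
  λ = 1: algebraic multiplicity = 2, geometric multiplicity = 1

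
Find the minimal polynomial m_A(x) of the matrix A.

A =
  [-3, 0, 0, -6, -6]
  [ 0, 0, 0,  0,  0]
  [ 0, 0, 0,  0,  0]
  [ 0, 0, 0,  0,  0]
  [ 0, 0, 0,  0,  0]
x^2 + 3*x

The characteristic polynomial is χ_A(x) = x^4*(x + 3), so the eigenvalues are known. The minimal polynomial is
  m_A(x) = Π_λ (x − λ)^{k_λ}
where k_λ is the size of the *largest* Jordan block for λ (equivalently, the smallest k with (A − λI)^k v = 0 for every generalised eigenvector v of λ).

  λ = -3: largest Jordan block has size 1, contributing (x + 3)
  λ = 0: largest Jordan block has size 1, contributing (x − 0)

So m_A(x) = x*(x + 3) = x^2 + 3*x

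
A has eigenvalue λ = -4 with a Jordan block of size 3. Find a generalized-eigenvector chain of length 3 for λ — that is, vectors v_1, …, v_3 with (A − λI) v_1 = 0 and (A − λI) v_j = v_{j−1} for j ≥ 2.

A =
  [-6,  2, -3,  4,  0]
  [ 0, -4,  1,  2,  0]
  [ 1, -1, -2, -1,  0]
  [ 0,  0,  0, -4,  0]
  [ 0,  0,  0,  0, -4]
A Jordan chain for λ = -4 of length 3:
v_1 = (1, 1, 0, 0, 0)ᵀ
v_2 = (-2, 0, 1, 0, 0)ᵀ
v_3 = (1, 0, 0, 0, 0)ᵀ

Let N = A − (-4)·I. We want v_3 with N^3 v_3 = 0 but N^2 v_3 ≠ 0; then v_{j-1} := N · v_j for j = 3, …, 2.

Pick v_3 = (1, 0, 0, 0, 0)ᵀ.
Then v_2 = N · v_3 = (-2, 0, 1, 0, 0)ᵀ.
Then v_1 = N · v_2 = (1, 1, 0, 0, 0)ᵀ.

Sanity check: (A − (-4)·I) v_1 = (0, 0, 0, 0, 0)ᵀ = 0. ✓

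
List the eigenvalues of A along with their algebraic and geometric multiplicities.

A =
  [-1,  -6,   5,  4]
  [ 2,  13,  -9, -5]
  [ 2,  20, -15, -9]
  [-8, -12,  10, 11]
λ = -1: alg = 1, geom = 1; λ = 3: alg = 3, geom = 1

Step 1 — factor the characteristic polynomial to read off the algebraic multiplicities:
  χ_A(x) = (x - 3)^3*(x + 1)

Step 2 — compute geometric multiplicities via the rank-nullity identity g(λ) = n − rank(A − λI):
  rank(A − (-1)·I) = 3, so dim ker(A − (-1)·I) = n − 3 = 1
  rank(A − (3)·I) = 3, so dim ker(A − (3)·I) = n − 3 = 1

Summary:
  λ = -1: algebraic multiplicity = 1, geometric multiplicity = 1
  λ = 3: algebraic multiplicity = 3, geometric multiplicity = 1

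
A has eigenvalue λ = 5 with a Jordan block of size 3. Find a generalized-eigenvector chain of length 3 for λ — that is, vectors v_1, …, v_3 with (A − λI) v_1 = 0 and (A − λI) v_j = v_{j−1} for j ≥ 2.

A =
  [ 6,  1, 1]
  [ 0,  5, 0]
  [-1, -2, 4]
A Jordan chain for λ = 5 of length 3:
v_1 = (-1, 0, 1)ᵀ
v_2 = (1, 0, -2)ᵀ
v_3 = (0, 1, 0)ᵀ

Let N = A − (5)·I. We want v_3 with N^3 v_3 = 0 but N^2 v_3 ≠ 0; then v_{j-1} := N · v_j for j = 3, …, 2.

Pick v_3 = (0, 1, 0)ᵀ.
Then v_2 = N · v_3 = (1, 0, -2)ᵀ.
Then v_1 = N · v_2 = (-1, 0, 1)ᵀ.

Sanity check: (A − (5)·I) v_1 = (0, 0, 0)ᵀ = 0. ✓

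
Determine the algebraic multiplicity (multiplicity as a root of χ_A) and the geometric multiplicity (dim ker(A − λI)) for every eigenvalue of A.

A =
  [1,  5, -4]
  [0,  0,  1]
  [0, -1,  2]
λ = 1: alg = 3, geom = 1

Step 1 — factor the characteristic polynomial to read off the algebraic multiplicities:
  χ_A(x) = (x - 1)^3

Step 2 — compute geometric multiplicities via the rank-nullity identity g(λ) = n − rank(A − λI):
  rank(A − (1)·I) = 2, so dim ker(A − (1)·I) = n − 2 = 1

Summary:
  λ = 1: algebraic multiplicity = 3, geometric multiplicity = 1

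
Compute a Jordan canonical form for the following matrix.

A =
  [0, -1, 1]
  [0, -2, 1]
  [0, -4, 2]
J_3(0)

The characteristic polynomial is
  det(x·I − A) = x^3

Eigenvalues and multiplicities (the geometric multiplicity of λ is n − rank(A − λI), which equals the number of Jordan blocks for λ):
  λ = 0: algebraic multiplicity = 3, geometric multiplicity = 1

Determining the block sizes for each eigenvalue:
  λ = 0: one block (gm = 1), so the single block has size am = 3 → block sizes [3]

Assembling the blocks gives a Jordan form
J =
  [0, 1, 0]
  [0, 0, 1]
  [0, 0, 0]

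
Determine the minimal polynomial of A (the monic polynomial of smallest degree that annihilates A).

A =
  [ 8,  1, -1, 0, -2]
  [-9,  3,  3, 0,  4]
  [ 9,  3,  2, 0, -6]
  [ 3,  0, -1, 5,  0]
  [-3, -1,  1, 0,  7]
x^3 - 15*x^2 + 75*x - 125

The characteristic polynomial is χ_A(x) = (x - 5)^5, so the eigenvalues are known. The minimal polynomial is
  m_A(x) = Π_λ (x − λ)^{k_λ}
where k_λ is the size of the *largest* Jordan block for λ (equivalently, the smallest k with (A − λI)^k v = 0 for every generalised eigenvector v of λ).

  λ = 5: largest Jordan block has size 3, contributing (x − 5)^3

So m_A(x) = (x - 5)^3 = x^3 - 15*x^2 + 75*x - 125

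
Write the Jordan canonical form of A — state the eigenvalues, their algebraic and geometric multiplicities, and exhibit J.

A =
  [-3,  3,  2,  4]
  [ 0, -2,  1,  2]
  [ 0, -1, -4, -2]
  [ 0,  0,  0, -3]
J_3(-3) ⊕ J_1(-3)

The characteristic polynomial is
  det(x·I − A) = x^4 + 12*x^3 + 54*x^2 + 108*x + 81 = (x + 3)^4

Eigenvalues and multiplicities (the geometric multiplicity of λ is n − rank(A − λI), which equals the number of Jordan blocks for λ):
  λ = -3: algebraic multiplicity = 4, geometric multiplicity = 2

Determining the block sizes for each eigenvalue:
  λ = -3: with am = 4 and gm = 2, the partition is not yet determined (e.g. several partitions of 4 into 2 parts exist). Let N = A − (-3)·I. Computing rank(N^1) = 2, rank(N^2) = 1, rank(N^3) = 0; the number of blocks of size ≥ j is rank(N^{j−1}) − rank(N^j), giving [2, 1, 1]. So we have 1 block(s) of size 3, 1 block(s) of size 1 → block sizes [3, 1]

Assembling the blocks gives a Jordan form
J =
  [-3,  1,  0,  0]
  [ 0, -3,  1,  0]
  [ 0,  0, -3,  0]
  [ 0,  0,  0, -3]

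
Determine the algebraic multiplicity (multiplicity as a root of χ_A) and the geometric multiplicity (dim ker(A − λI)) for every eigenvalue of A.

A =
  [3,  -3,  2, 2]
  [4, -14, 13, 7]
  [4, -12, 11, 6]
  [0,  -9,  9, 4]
λ = 1: alg = 4, geom = 2

Step 1 — factor the characteristic polynomial to read off the algebraic multiplicities:
  χ_A(x) = (x - 1)^4

Step 2 — compute geometric multiplicities via the rank-nullity identity g(λ) = n − rank(A − λI):
  rank(A − (1)·I) = 2, so dim ker(A − (1)·I) = n − 2 = 2

Summary:
  λ = 1: algebraic multiplicity = 4, geometric multiplicity = 2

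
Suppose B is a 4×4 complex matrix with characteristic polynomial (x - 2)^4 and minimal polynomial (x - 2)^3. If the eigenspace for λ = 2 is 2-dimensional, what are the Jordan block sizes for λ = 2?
Block sizes for λ = 2: [3, 1]

Step 1 — from the characteristic polynomial, algebraic multiplicity of λ = 2 is 4. From dim ker(B − (2)·I) = 2, there are exactly 2 Jordan blocks for λ = 2.
Step 2 — from the minimal polynomial, the factor (x − 2)^3 tells us the largest block for λ = 2 has size 3.
Step 3 — with total size 4, 2 blocks, and largest block 3, the block sizes (in nonincreasing order) are [3, 1].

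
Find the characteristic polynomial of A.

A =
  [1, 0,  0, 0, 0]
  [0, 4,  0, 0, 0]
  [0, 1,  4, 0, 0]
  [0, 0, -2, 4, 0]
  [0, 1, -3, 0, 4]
x^5 - 17*x^4 + 112*x^3 - 352*x^2 + 512*x - 256

Expanding det(x·I − A) (e.g. by cofactor expansion or by noting that A is similar to its Jordan form J, which has the same characteristic polynomial as A) gives
  χ_A(x) = x^5 - 17*x^4 + 112*x^3 - 352*x^2 + 512*x - 256
which factors as (x - 4)^4*(x - 1). The eigenvalues (with algebraic multiplicities) are λ = 1 with multiplicity 1, λ = 4 with multiplicity 4.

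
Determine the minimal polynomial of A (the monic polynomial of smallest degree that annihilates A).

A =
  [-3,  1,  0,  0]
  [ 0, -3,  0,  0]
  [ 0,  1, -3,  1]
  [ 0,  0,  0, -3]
x^2 + 6*x + 9

The characteristic polynomial is χ_A(x) = (x + 3)^4, so the eigenvalues are known. The minimal polynomial is
  m_A(x) = Π_λ (x − λ)^{k_λ}
where k_λ is the size of the *largest* Jordan block for λ (equivalently, the smallest k with (A − λI)^k v = 0 for every generalised eigenvector v of λ).

  λ = -3: largest Jordan block has size 2, contributing (x + 3)^2

So m_A(x) = (x + 3)^2 = x^2 + 6*x + 9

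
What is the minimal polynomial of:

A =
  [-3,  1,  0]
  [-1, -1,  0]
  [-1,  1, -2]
x^2 + 4*x + 4

The characteristic polynomial is χ_A(x) = (x + 2)^3, so the eigenvalues are known. The minimal polynomial is
  m_A(x) = Π_λ (x − λ)^{k_λ}
where k_λ is the size of the *largest* Jordan block for λ (equivalently, the smallest k with (A − λI)^k v = 0 for every generalised eigenvector v of λ).

  λ = -2: largest Jordan block has size 2, contributing (x + 2)^2

So m_A(x) = (x + 2)^2 = x^2 + 4*x + 4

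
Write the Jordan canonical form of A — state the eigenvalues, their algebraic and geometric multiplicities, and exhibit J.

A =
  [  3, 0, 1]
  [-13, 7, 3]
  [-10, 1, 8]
J_3(6)

The characteristic polynomial is
  det(x·I − A) = x^3 - 18*x^2 + 108*x - 216 = (x - 6)^3

Eigenvalues and multiplicities (the geometric multiplicity of λ is n − rank(A − λI), which equals the number of Jordan blocks for λ):
  λ = 6: algebraic multiplicity = 3, geometric multiplicity = 1

Determining the block sizes for each eigenvalue:
  λ = 6: one block (gm = 1), so the single block has size am = 3 → block sizes [3]

Assembling the blocks gives a Jordan form
J =
  [6, 1, 0]
  [0, 6, 1]
  [0, 0, 6]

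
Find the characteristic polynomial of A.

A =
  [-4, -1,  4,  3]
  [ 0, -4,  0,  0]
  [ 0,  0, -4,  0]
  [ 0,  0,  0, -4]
x^4 + 16*x^3 + 96*x^2 + 256*x + 256

Expanding det(x·I − A) (e.g. by cofactor expansion or by noting that A is similar to its Jordan form J, which has the same characteristic polynomial as A) gives
  χ_A(x) = x^4 + 16*x^3 + 96*x^2 + 256*x + 256
which factors as (x + 4)^4. The eigenvalues (with algebraic multiplicities) are λ = -4 with multiplicity 4.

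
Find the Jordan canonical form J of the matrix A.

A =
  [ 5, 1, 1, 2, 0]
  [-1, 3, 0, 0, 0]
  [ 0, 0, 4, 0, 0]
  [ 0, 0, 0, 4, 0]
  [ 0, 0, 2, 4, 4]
J_3(4) ⊕ J_1(4) ⊕ J_1(4)

The characteristic polynomial is
  det(x·I − A) = x^5 - 20*x^4 + 160*x^3 - 640*x^2 + 1280*x - 1024 = (x - 4)^5

Eigenvalues and multiplicities (the geometric multiplicity of λ is n − rank(A − λI), which equals the number of Jordan blocks for λ):
  λ = 4: algebraic multiplicity = 5, geometric multiplicity = 3

Determining the block sizes for each eigenvalue:
  λ = 4: with am = 5 and gm = 3, the partition is not yet determined (e.g. several partitions of 5 into 3 parts exist). Let N = A − (4)·I. Computing rank(N^1) = 2, rank(N^2) = 1, rank(N^3) = 0; the number of blocks of size ≥ j is rank(N^{j−1}) − rank(N^j), giving [3, 1, 1]. So we have 1 block(s) of size 3, 2 block(s) of size 1 → block sizes [3, 1, 1]

Assembling the blocks gives a Jordan form
J =
  [4, 1, 0, 0, 0]
  [0, 4, 1, 0, 0]
  [0, 0, 4, 0, 0]
  [0, 0, 0, 4, 0]
  [0, 0, 0, 0, 4]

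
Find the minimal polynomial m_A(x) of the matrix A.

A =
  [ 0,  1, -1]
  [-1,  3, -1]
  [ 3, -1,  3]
x^3 - 6*x^2 + 12*x - 8

The characteristic polynomial is χ_A(x) = (x - 2)^3, so the eigenvalues are known. The minimal polynomial is
  m_A(x) = Π_λ (x − λ)^{k_λ}
where k_λ is the size of the *largest* Jordan block for λ (equivalently, the smallest k with (A − λI)^k v = 0 for every generalised eigenvector v of λ).

  λ = 2: largest Jordan block has size 3, contributing (x − 2)^3

So m_A(x) = (x - 2)^3 = x^3 - 6*x^2 + 12*x - 8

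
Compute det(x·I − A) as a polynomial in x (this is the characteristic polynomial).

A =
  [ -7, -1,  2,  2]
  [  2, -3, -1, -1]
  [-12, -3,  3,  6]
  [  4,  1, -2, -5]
x^4 + 12*x^3 + 54*x^2 + 108*x + 81

Expanding det(x·I − A) (e.g. by cofactor expansion or by noting that A is similar to its Jordan form J, which has the same characteristic polynomial as A) gives
  χ_A(x) = x^4 + 12*x^3 + 54*x^2 + 108*x + 81
which factors as (x + 3)^4. The eigenvalues (with algebraic multiplicities) are λ = -3 with multiplicity 4.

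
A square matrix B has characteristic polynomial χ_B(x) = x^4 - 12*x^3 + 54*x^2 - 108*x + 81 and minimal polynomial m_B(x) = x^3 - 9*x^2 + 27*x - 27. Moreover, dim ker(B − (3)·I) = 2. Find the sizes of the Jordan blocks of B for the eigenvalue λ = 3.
Block sizes for λ = 3: [3, 1]

Step 1 — from the characteristic polynomial, algebraic multiplicity of λ = 3 is 4. From dim ker(B − (3)·I) = 2, there are exactly 2 Jordan blocks for λ = 3.
Step 2 — from the minimal polynomial, the factor (x − 3)^3 tells us the largest block for λ = 3 has size 3.
Step 3 — with total size 4, 2 blocks, and largest block 3, the block sizes (in nonincreasing order) are [3, 1].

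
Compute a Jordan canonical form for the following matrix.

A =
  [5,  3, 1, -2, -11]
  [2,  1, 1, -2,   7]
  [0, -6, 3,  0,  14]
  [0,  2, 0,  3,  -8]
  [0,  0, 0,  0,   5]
J_3(3) ⊕ J_1(3) ⊕ J_1(5)

The characteristic polynomial is
  det(x·I − A) = x^5 - 17*x^4 + 114*x^3 - 378*x^2 + 621*x - 405 = (x - 5)*(x - 3)^4

Eigenvalues and multiplicities (the geometric multiplicity of λ is n − rank(A − λI), which equals the number of Jordan blocks for λ):
  λ = 3: algebraic multiplicity = 4, geometric multiplicity = 2
  λ = 5: algebraic multiplicity = 1, geometric multiplicity = 1

Determining the block sizes for each eigenvalue:
  λ = 3: with am = 4 and gm = 2, the partition is not yet determined (e.g. several partitions of 4 into 2 parts exist). Let N = A − (3)·I. Computing rank(N^1) = 3, rank(N^2) = 2, rank(N^3) = 1; the number of blocks of size ≥ j is rank(N^{j−1}) − rank(N^j), giving [2, 1, 1]. So we have 1 block(s) of size 3, 1 block(s) of size 1 → block sizes [3, 1]
  λ = 5: one block (gm = 1), so the single block has size am = 1 → block sizes [1]

Assembling the blocks gives a Jordan form
J =
  [3, 1, 0, 0, 0]
  [0, 3, 1, 0, 0]
  [0, 0, 3, 0, 0]
  [0, 0, 0, 3, 0]
  [0, 0, 0, 0, 5]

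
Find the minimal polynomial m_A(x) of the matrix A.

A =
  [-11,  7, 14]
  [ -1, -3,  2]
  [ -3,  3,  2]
x^2 + 8*x + 16

The characteristic polynomial is χ_A(x) = (x + 4)^3, so the eigenvalues are known. The minimal polynomial is
  m_A(x) = Π_λ (x − λ)^{k_λ}
where k_λ is the size of the *largest* Jordan block for λ (equivalently, the smallest k with (A − λI)^k v = 0 for every generalised eigenvector v of λ).

  λ = -4: largest Jordan block has size 2, contributing (x + 4)^2

So m_A(x) = (x + 4)^2 = x^2 + 8*x + 16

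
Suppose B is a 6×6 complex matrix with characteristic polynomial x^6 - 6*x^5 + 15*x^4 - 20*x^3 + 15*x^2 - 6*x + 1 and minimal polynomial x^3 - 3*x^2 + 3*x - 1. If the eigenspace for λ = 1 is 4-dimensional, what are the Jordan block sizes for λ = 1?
Block sizes for λ = 1: [3, 1, 1, 1]

Step 1 — from the characteristic polynomial, algebraic multiplicity of λ = 1 is 6. From dim ker(B − (1)·I) = 4, there are exactly 4 Jordan blocks for λ = 1.
Step 2 — from the minimal polynomial, the factor (x − 1)^3 tells us the largest block for λ = 1 has size 3.
Step 3 — with total size 6, 4 blocks, and largest block 3, the block sizes (in nonincreasing order) are [3, 1, 1, 1].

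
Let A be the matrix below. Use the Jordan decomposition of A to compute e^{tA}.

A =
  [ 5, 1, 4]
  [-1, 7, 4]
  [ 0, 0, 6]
e^{tA} =
  [-t*exp(6*t) + exp(6*t), t*exp(6*t), 4*t*exp(6*t)]
  [-t*exp(6*t), t*exp(6*t) + exp(6*t), 4*t*exp(6*t)]
  [0, 0, exp(6*t)]

Strategy: write A = P · J · P⁻¹ where J is a Jordan canonical form, so e^{tA} = P · e^{tJ} · P⁻¹, and e^{tJ} can be computed block-by-block.

A has Jordan form
J =
  [6, 1, 0]
  [0, 6, 0]
  [0, 0, 6]
(up to reordering of blocks).

Per-block formulas:
  For a 2×2 Jordan block J_2(6): exp(t · J_2(6)) = e^(6t)·(I + t·N), where N is the 2×2 nilpotent shift.
  For a 1×1 block at λ = 6: exp(t · [6]) = [e^(6t)].

After assembling e^{tJ} and conjugating by P, we get:

e^{tA} =
  [-t*exp(6*t) + exp(6*t), t*exp(6*t), 4*t*exp(6*t)]
  [-t*exp(6*t), t*exp(6*t) + exp(6*t), 4*t*exp(6*t)]
  [0, 0, exp(6*t)]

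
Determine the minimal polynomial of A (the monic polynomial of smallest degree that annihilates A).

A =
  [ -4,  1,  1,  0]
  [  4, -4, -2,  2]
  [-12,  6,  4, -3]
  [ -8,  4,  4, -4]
x^3 + 6*x^2 + 12*x + 8

The characteristic polynomial is χ_A(x) = (x + 2)^4, so the eigenvalues are known. The minimal polynomial is
  m_A(x) = Π_λ (x − λ)^{k_λ}
where k_λ is the size of the *largest* Jordan block for λ (equivalently, the smallest k with (A − λI)^k v = 0 for every generalised eigenvector v of λ).

  λ = -2: largest Jordan block has size 3, contributing (x + 2)^3

So m_A(x) = (x + 2)^3 = x^3 + 6*x^2 + 12*x + 8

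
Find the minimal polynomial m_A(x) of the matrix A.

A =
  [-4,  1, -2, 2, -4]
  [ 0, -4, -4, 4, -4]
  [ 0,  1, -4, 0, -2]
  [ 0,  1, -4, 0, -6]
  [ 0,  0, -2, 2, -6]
x^3 + 10*x^2 + 32*x + 32

The characteristic polynomial is χ_A(x) = (x + 2)*(x + 4)^4, so the eigenvalues are known. The minimal polynomial is
  m_A(x) = Π_λ (x − λ)^{k_λ}
where k_λ is the size of the *largest* Jordan block for λ (equivalently, the smallest k with (A − λI)^k v = 0 for every generalised eigenvector v of λ).

  λ = -4: largest Jordan block has size 2, contributing (x + 4)^2
  λ = -2: largest Jordan block has size 1, contributing (x + 2)

So m_A(x) = (x + 2)*(x + 4)^2 = x^3 + 10*x^2 + 32*x + 32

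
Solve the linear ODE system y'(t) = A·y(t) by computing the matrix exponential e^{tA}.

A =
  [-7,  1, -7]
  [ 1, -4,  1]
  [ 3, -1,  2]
e^{tA} =
  [-2*t^2*exp(-3*t) - 4*t*exp(-3*t) + exp(-3*t), t^2*exp(-3*t) + t*exp(-3*t), -3*t^2*exp(-3*t) - 7*t*exp(-3*t)]
  [-t^2*exp(-3*t) + t*exp(-3*t), t^2*exp(-3*t)/2 - t*exp(-3*t) + exp(-3*t), -3*t^2*exp(-3*t)/2 + t*exp(-3*t)]
  [t^2*exp(-3*t) + 3*t*exp(-3*t), -t^2*exp(-3*t)/2 - t*exp(-3*t), 3*t^2*exp(-3*t)/2 + 5*t*exp(-3*t) + exp(-3*t)]

Strategy: write A = P · J · P⁻¹ where J is a Jordan canonical form, so e^{tA} = P · e^{tJ} · P⁻¹, and e^{tJ} can be computed block-by-block.

A has Jordan form
J =
  [-3,  1,  0]
  [ 0, -3,  1]
  [ 0,  0, -3]
(up to reordering of blocks).

Per-block formulas:
  For a 3×3 Jordan block J_3(-3): exp(t · J_3(-3)) = e^(-3t)·(I + t·N + (t^2/2)·N^2), where N is the 3×3 nilpotent shift.

After assembling e^{tJ} and conjugating by P, we get:

e^{tA} =
  [-2*t^2*exp(-3*t) - 4*t*exp(-3*t) + exp(-3*t), t^2*exp(-3*t) + t*exp(-3*t), -3*t^2*exp(-3*t) - 7*t*exp(-3*t)]
  [-t^2*exp(-3*t) + t*exp(-3*t), t^2*exp(-3*t)/2 - t*exp(-3*t) + exp(-3*t), -3*t^2*exp(-3*t)/2 + t*exp(-3*t)]
  [t^2*exp(-3*t) + 3*t*exp(-3*t), -t^2*exp(-3*t)/2 - t*exp(-3*t), 3*t^2*exp(-3*t)/2 + 5*t*exp(-3*t) + exp(-3*t)]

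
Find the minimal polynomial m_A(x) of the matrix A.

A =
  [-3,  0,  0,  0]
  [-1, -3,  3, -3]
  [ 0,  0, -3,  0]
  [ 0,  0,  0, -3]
x^2 + 6*x + 9

The characteristic polynomial is χ_A(x) = (x + 3)^4, so the eigenvalues are known. The minimal polynomial is
  m_A(x) = Π_λ (x − λ)^{k_λ}
where k_λ is the size of the *largest* Jordan block for λ (equivalently, the smallest k with (A − λI)^k v = 0 for every generalised eigenvector v of λ).

  λ = -3: largest Jordan block has size 2, contributing (x + 3)^2

So m_A(x) = (x + 3)^2 = x^2 + 6*x + 9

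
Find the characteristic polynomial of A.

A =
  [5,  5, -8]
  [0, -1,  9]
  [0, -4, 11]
x^3 - 15*x^2 + 75*x - 125

Expanding det(x·I − A) (e.g. by cofactor expansion or by noting that A is similar to its Jordan form J, which has the same characteristic polynomial as A) gives
  χ_A(x) = x^3 - 15*x^2 + 75*x - 125
which factors as (x - 5)^3. The eigenvalues (with algebraic multiplicities) are λ = 5 with multiplicity 3.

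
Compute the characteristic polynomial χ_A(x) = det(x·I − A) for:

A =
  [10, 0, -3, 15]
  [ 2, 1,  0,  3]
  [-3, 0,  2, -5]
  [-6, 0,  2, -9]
x^4 - 4*x^3 + 6*x^2 - 4*x + 1

Expanding det(x·I − A) (e.g. by cofactor expansion or by noting that A is similar to its Jordan form J, which has the same characteristic polynomial as A) gives
  χ_A(x) = x^4 - 4*x^3 + 6*x^2 - 4*x + 1
which factors as (x - 1)^4. The eigenvalues (with algebraic multiplicities) are λ = 1 with multiplicity 4.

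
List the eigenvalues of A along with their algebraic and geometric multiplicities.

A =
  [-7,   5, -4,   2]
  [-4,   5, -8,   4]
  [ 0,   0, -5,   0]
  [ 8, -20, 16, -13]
λ = -5: alg = 4, geom = 3

Step 1 — factor the characteristic polynomial to read off the algebraic multiplicities:
  χ_A(x) = (x + 5)^4

Step 2 — compute geometric multiplicities via the rank-nullity identity g(λ) = n − rank(A − λI):
  rank(A − (-5)·I) = 1, so dim ker(A − (-5)·I) = n − 1 = 3

Summary:
  λ = -5: algebraic multiplicity = 4, geometric multiplicity = 3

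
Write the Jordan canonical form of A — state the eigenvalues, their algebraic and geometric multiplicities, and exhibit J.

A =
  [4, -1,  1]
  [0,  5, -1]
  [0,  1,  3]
J_2(4) ⊕ J_1(4)

The characteristic polynomial is
  det(x·I − A) = x^3 - 12*x^2 + 48*x - 64 = (x - 4)^3

Eigenvalues and multiplicities (the geometric multiplicity of λ is n − rank(A − λI), which equals the number of Jordan blocks for λ):
  λ = 4: algebraic multiplicity = 3, geometric multiplicity = 2

Determining the block sizes for each eigenvalue:
  λ = 4: 2 blocks summing to 3 forces exactly one block of size 2 and the rest size 1 → block sizes [2, 1]

Assembling the blocks gives a Jordan form
J =
  [4, 1, 0]
  [0, 4, 0]
  [0, 0, 4]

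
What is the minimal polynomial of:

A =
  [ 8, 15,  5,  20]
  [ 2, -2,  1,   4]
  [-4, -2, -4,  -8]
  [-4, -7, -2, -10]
x^3 + 6*x^2 + 12*x + 8

The characteristic polynomial is χ_A(x) = (x + 2)^4, so the eigenvalues are known. The minimal polynomial is
  m_A(x) = Π_λ (x − λ)^{k_λ}
where k_λ is the size of the *largest* Jordan block for λ (equivalently, the smallest k with (A − λI)^k v = 0 for every generalised eigenvector v of λ).

  λ = -2: largest Jordan block has size 3, contributing (x + 2)^3

So m_A(x) = (x + 2)^3 = x^3 + 6*x^2 + 12*x + 8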